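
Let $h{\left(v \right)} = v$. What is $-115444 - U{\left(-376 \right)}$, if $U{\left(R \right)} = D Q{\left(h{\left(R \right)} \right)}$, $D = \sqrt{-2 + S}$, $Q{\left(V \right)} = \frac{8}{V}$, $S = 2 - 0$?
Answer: $-115444$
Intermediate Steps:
$S = 2$ ($S = 2 + 0 = 2$)
$D = 0$ ($D = \sqrt{-2 + 2} = \sqrt{0} = 0$)
$U{\left(R \right)} = 0$ ($U{\left(R \right)} = 0 \frac{8}{R} = 0$)
$-115444 - U{\left(-376 \right)} = -115444 - 0 = -115444 + 0 = -115444$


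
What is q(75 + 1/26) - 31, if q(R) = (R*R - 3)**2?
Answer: 14473239756873/456976 ≈ 3.1672e+7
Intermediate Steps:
q(R) = (-3 + R**2)**2 (q(R) = (R**2 - 3)**2 = (-3 + R**2)**2)
q(75 + 1/26) - 31 = (-3 + (75 + 1/26)**2)**2 - 31 = (-3 + (1951/26)**2)**2 - 31 = (-3 + 3806401/676)**2 - 31 = (3804373/676)**2 - 31 = 14473253923129/456976 - 31 = 14473239756873/456976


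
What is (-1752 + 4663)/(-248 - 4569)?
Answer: -2911/4817 ≈ -0.60432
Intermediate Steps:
(-1752 + 4663)/(-248 - 4569) = 2911/(-4817) = 2911*(-1/4817) = -2911/4817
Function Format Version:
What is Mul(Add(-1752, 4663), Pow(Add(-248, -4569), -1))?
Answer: Rational(-2911, 4817) ≈ -0.60432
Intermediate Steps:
Mul(Add(-1752, 4663), Pow(Add(-248, -4569), -1)) = Mul(2911, Pow(-4817, -1)) = Mul(2911, Rational(-1, 4817)) = Rational(-2911, 4817)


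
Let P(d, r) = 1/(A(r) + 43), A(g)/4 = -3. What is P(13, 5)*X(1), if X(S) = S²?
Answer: 1/31 ≈ 0.032258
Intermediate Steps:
A(g) = -12 (A(g) = 4*(-3) = -12)
P(d, r) = 1/31 (P(d, r) = 1/(-12 + 43) = 1/31)
P(13, 5)*X(1) = (1/31)*1² = (1/31)*1 = 1/31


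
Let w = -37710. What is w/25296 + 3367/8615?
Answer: -39950003/36320840 ≈ -1.0999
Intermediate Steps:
w/25296 + 3367/8615 = -37710/25296 + 3367/8615 = -37710*1/25296 + 3367*(1/8615) = -6285/4216 + 3367/8615 = -39950003/36320840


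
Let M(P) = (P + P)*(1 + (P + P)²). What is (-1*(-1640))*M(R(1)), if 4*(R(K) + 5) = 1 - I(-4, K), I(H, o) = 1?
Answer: -1656400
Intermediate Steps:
R(K) = -5 (R(K) = -5 + (1 - 1*1)/4 = -5 + (1 - 1)/4 = -5 + (¼)*0 = -5 + 0 = -5)
M(P) = 2*P*(1 + 4*P²) (M(P) = (2*P)*(1 + (2*P)²) = (2*P)*(1 + 4*P²) = 2*P*(1 + 4*P²))
(-1*(-1640))*M(R(1)) = (-1*(-1640))*(2*(-5) + 8*(-5)³) = 1640*(-10 + 8*(-125)) = 1640*(-10 - 1000) = 1640*(-1010) = -1656400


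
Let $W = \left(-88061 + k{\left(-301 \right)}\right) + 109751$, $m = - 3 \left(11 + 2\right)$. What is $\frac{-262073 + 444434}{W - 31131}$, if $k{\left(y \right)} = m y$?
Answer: $\frac{60787}{766} \approx 79.356$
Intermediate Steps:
$m = -39$ ($m = \left(-3\right) 13 = -39$)
$k{\left(y \right)} = - 39 y$
$W = 33429$ ($W = \left(-88061 - -11739\right) + 109751 = \left(-88061 + 11739\right) + 109751 = -76322 + 109751 = 33429$)
$\frac{-262073 + 444434}{W - 31131} = \frac{-262073 + 444434}{33429 - 31131} = \frac{182361}{2298} = 182361 \cdot \frac{1}{2298} = \frac{60787}{766}$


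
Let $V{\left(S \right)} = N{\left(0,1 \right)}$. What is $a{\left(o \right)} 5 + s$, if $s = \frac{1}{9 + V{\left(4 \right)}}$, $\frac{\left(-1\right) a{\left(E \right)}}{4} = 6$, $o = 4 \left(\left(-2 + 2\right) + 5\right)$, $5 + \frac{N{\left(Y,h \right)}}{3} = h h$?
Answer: $- \frac{361}{3} \approx -120.33$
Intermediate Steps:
$N{\left(Y,h \right)} = -15 + 3 h^{2}$ ($N{\left(Y,h \right)} = -15 + 3 h h = -15 + 3 h^{2}$)
$o = 20$ ($o = 4 \left(0 + 5\right) = 4 \cdot 5 = 20$)
$a{\left(E \right)} = -24$ ($a{\left(E \right)} = \left(-4\right) 6 = -24$)
$V{\left(S \right)} = -12$ ($V{\left(S \right)} = -15 + 3 \cdot 1^{2} = -15 + 3 \cdot 1 = -15 + 3 = -12$)
$s = - \frac{1}{3}$ ($s = \frac{1}{9 - 12} = \frac{1}{-3} = - \frac{1}{3} \approx -0.33333$)
$a{\left(o \right)} 5 + s = \left(-24\right) 5 - \frac{1}{3} = -120 - \frac{1}{3} = - \frac{361}{3}$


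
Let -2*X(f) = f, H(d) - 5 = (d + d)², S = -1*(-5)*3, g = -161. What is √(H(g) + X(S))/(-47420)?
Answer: -13*√2454/94840 ≈ -0.0067903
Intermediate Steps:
S = 15 (S = 5*3 = 15)
H(d) = 5 + 4*d² (H(d) = 5 + (d + d)² = 5 + (2*d)² = 5 + 4*d²)
X(f) = -f/2
√(H(g) + X(S))/(-47420) = √((5 + 4*(-161)²) - ½*15)/(-47420) = √((5 + 4*25921) - 15/2)*(-1/47420) = √((5 + 103684) - 15/2)*(-1/47420) = √(103689 - 15/2)*(-1/47420) = √(207363/2)*(-1/47420) = (13*√2454/2)*(-1/47420) = -13*√2454/94840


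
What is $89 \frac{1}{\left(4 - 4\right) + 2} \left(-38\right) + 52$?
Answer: $-1639$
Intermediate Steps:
$89 \frac{1}{\left(4 - 4\right) + 2} \left(-38\right) + 52 = 89 \frac{1}{0 + 2} \left(-38\right) + 52 = 89 \cdot \frac{1}{2} \left(-38\right) + 52 = 89 \left(-19\right) + 52 = -1691 + 52 = -1639$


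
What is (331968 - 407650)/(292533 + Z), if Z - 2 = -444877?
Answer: 37841/76171 ≈ 0.49679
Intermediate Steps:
Z = -444875 (Z = 2 - 444877 = -444875)
(331968 - 407650)/(292533 + Z) = (331968 - 407650)/(292533 - 444875) = -75682/(-152342) = -75682*(-1/152342) = 37841/76171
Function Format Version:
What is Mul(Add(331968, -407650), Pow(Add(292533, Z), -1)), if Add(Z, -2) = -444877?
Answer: Rational(37841, 76171) ≈ 0.49679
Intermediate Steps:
Z = -444875 (Z = Add(2, -444877) = -444875)
Mul(Add(331968, -407650), Pow(Add(292533, Z), -1)) = Mul(Add(331968, -407650), Pow(Add(292533, -444875), -1)) = Mul(-75682, Pow(-152342, -1)) = Mul(-75682, Rational(-1, 152342)) = Rational(37841, 76171)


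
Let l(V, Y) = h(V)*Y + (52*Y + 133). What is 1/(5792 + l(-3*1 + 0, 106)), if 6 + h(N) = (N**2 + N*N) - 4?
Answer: 1/12285 ≈ 8.1400e-5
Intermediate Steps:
h(N) = -10 + 2*N**2 (h(N) = -6 + ((N**2 + N*N) - 4) = -6 + ((N**2 + N**2) - 4) = -6 + (2*N**2 - 4) = -6 + (-4 + 2*N**2) = -10 + 2*N**2)
l(V, Y) = 133 + 52*Y + Y*(-10 + 2*V**2) (l(V, Y) = (-10 + 2*V**2)*Y + (52*Y + 133) = Y*(-10 + 2*V**2) + (133 + 52*Y) = 133 + 52*Y + Y*(-10 + 2*V**2))
1/(5792 + l(-3*1 + 0, 106)) = 1/(5792 + (133 + 42*106 + 2*106*(-3*1 + 0)**2)) = 1/(5792 + (133 + 4452 + 2*106*(-3 + 0)**2)) = 1/(5792 + (133 + 4452 + 2*106*(-3)**2)) = 1/(5792 + (133 + 4452 + 2*106*9)) = 1/(5792 + (133 + 4452 + 1908)) = 1/(5792 + 6493) = 1/12285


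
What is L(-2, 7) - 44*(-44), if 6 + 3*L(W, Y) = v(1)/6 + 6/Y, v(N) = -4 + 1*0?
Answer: 121846/63 ≈ 1934.1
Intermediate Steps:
v(N) = -4 (v(N) = -4 + 0 = -4)
L(W, Y) = -20/9 + 2/Y (L(W, Y) = -2 + (-4/6 + 6/Y)/3 = -2 + (-4*1/6 + 6/Y)/3 = -2 + (-2/3 + 6/Y)/3 = -2 + (-2/9 + 2/Y) = -20/9 + 2/Y)
L(-2, 7) - 44*(-44) = (-20/9 + 2/7) - 44*(-44) = (-20/9 + 2*(1/7)) + 1936 = (-20/9 + 2/7) + 1936 = -122/63 + 1936 = 121846/63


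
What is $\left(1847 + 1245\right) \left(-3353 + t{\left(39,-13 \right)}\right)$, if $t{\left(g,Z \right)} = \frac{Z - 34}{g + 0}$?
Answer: $- \frac{404476888}{39} \approx -1.0371 \cdot 10^{7}$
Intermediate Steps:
$t{\left(g,Z \right)} = \frac{-34 + Z}{g}$
$\left(1847 + 1245\right) \left(-3353 + t{\left(39,-13 \right)}\right) = \left(1847 + 1245\right) \left(-3353 + \frac{-34 - 13}{39}\right) = 3092 \left(-3353 + \frac{1}{39} \left(-47\right)\right) = 3092 \left(-3353 - \frac{47}{39}\right) = 3092 \left(- \frac{130814}{39}\right) = - \frac{404476888}{39}$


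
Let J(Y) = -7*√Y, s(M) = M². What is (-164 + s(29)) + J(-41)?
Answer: 677 - 7*I*√41 ≈ 677.0 - 44.822*I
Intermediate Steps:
(-164 + s(29)) + J(-41) = (-164 + 29²) - 7*I*√41 = (-164 + 841) - 7*I*√41 = 677 - 7*I*√41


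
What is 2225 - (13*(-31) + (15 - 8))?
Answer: 2621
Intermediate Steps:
2225 - (13*(-31) + (15 - 8)) = 2225 - (-403 + 7) = 2225 - 1*(-396) = 2225 + 396 = 2621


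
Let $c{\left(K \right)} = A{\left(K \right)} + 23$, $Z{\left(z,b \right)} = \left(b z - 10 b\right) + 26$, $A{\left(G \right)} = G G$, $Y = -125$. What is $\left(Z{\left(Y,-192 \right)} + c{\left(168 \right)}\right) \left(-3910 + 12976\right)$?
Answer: $491313738$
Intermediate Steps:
$A{\left(G \right)} = G^{2}$
$Z{\left(z,b \right)} = 26 - 10 b + b z$ ($Z{\left(z,b \right)} = \left(- 10 b + b z\right) + 26 = 26 - 10 b + b z$)
$c{\left(K \right)} = 23 + K^{2}$ ($c{\left(K \right)} = K^{2} + 23 = 23 + K^{2}$)
$\left(Z{\left(Y,-192 \right)} + c{\left(168 \right)}\right) \left(-3910 + 12976\right) = \left(\left(26 - -1920 - -24000\right) + \left(23 + 168^{2}\right)\right) \left(-3910 + 12976\right) = \left(\left(26 + 1920 + 24000\right) + \left(23 + 28224\right)\right) 9066 = \left(25946 + 28247\right) 9066 = 54193 \cdot 9066 = 491313738$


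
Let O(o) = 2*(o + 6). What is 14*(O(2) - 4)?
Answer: 168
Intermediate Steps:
O(o) = 12 + 2*o (O(o) = 2*(6 + o) = 12 + 2*o)
14*(O(2) - 4) = 14*((12 + 2*2) - 4) = 14*((12 + 4) - 4) = 14*(16 - 4) = 14*12 = 168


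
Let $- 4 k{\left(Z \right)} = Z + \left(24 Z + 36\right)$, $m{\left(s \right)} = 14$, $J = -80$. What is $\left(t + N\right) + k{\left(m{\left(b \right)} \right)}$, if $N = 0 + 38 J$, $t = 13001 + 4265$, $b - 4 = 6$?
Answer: $\frac{28259}{2} \approx 14130.0$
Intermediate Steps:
$b = 10$ ($b = 4 + 6 = 10$)
$t = 17266$
$k{\left(Z \right)} = -9 - \frac{25 Z}{4}$ ($k{\left(Z \right)} = - \frac{Z + \left(24 Z + 36\right)}{4} = - \frac{Z + \left(36 + 24 Z\right)}{4} = - \frac{36 + 25 Z}{4} = -9 - \frac{25 Z}{4}$)
$N = -3040$ ($N = 0 + 38 \left(-80\right) = 0 - 3040 = -3040$)
$\left(t + N\right) + k{\left(m{\left(b \right)} \right)} = \left(17266 - 3040\right) - \frac{193}{2} = 14226 - \frac{193}{2} = \frac{28259}{2}$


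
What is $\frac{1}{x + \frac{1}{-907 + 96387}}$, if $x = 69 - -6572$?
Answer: $\frac{95480}{634082681} \approx 0.00015058$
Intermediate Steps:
$x = 6641$ ($x = 69 + 6572 = 6641$)
$\frac{1}{x + \frac{1}{-907 + 96387}} = \frac{1}{6641 + \frac{1}{-907 + 96387}} = \frac{1}{6641 + \frac{1}{95480}} = \frac{1}{\frac{634082681}{95480}} = \frac{95480}{634082681}$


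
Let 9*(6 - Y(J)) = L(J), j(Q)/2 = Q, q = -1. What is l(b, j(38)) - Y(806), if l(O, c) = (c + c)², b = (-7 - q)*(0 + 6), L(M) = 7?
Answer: 207889/9 ≈ 23099.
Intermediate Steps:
j(Q) = 2*Q
Y(J) = 47/9 (Y(J) = 6 - ⅑*7 = 6 - 7/9 = 47/9)
b = -36 (b = (-7 - 1*(-1))*(0 + 6) = (-7 + 1)*6 = -6*6 = -36)
l(O, c) = 4*c² (l(O, c) = (2*c)² = 4*c²)
l(b, j(38)) - Y(806) = 4*(2*38)² - 1*47/9 = 4*76² - 47/9 = 4*5776 - 47/9 = 23104 - 47/9 = 207889/9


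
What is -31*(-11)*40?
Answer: 13640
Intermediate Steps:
-31*(-11)*40 = 341*40 = 13640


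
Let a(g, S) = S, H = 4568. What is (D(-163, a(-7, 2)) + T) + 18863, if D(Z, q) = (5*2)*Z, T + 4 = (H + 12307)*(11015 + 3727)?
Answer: 248788479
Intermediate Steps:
T = 248771246 (T = -4 + (4568 + 12307)*(11015 + 3727) = -4 + 16875*14742 = -4 + 248771250 = 248771246)
D(Z, q) = 10*Z
(D(-163, a(-7, 2)) + T) + 18863 = (10*(-163) + 248771246) + 18863 = (-1630 + 248771246) + 18863 = 248769616 + 18863 = 248788479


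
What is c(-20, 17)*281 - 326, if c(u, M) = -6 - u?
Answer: 3608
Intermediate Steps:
c(-20, 17)*281 - 326 = (-6 - 1*(-20))*281 - 326 = (-6 + 20)*281 - 326 = 14*281 - 326 = 3934 - 326 = 3608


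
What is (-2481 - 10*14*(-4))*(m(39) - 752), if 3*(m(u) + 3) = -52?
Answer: 4450957/3 ≈ 1.4837e+6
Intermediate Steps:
m(u) = -61/3 (m(u) = -3 + (⅓)*(-52) = -3 - 52/3 = -61/3)
(-2481 - 10*14*(-4))*(m(39) - 752) = (-2481 - 10*14*(-4))*(-61/3 - 752) = (-2481 - 140*(-4))*(-2317/3) = (-2481 + 560)*(-2317/3) = -1921*(-2317/3) = 4450957/3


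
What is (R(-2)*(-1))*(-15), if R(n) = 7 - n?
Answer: 135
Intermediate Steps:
(R(-2)*(-1))*(-15) = ((7 - 1*(-2))*(-1))*(-15) = ((7 + 2)*(-1))*(-15) = (9*(-1))*(-15) = -9*(-15) = 135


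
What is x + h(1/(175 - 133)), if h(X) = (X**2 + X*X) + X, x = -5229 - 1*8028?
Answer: -5846326/441 ≈ -13257.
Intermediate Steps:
x = -13257 (x = -5229 - 8028 = -13257)
h(X) = X + 2*X**2 (h(X) = (X**2 + X**2) + X = 2*X**2 + X = X + 2*X**2)
x + h(1/(175 - 133)) = -13257 + (1 + 2/(175 - 133))/(175 - 133) = -13257 + (1 + 2/42)/42 = -13257 + (1 + 2*(1/42))/42 = -13257 + (1 + 1/21)/42 = -13257 + (1/42)*(22/21) = -13257 + 11/441 = -5846326/441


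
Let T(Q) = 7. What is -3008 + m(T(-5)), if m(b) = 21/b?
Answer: -3005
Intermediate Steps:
-3008 + m(T(-5)) = -3008 + 21/7 = -3008 + 21*(⅐) = -3008 + 3 = -3005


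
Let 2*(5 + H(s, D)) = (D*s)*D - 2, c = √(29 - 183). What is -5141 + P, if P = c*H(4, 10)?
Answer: -5141 + 194*I*√154 ≈ -5141.0 + 2407.5*I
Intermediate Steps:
c = I*√154 (c = √(-154) = I*√154 ≈ 12.41*I)
H(s, D) = -6 + s*D²/2 (H(s, D) = -5 + ((D*s)*D - 2)/2 = -5 + (s*D² - 2)/2 = -5 + (-2 + s*D²)/2 = -5 + (-1 + s*D²/2) = -6 + s*D²/2)
P = 194*I*√154 (P = (I*√154)*(-6 + (½)*4*10²) = (I*√154)*(-6 + (½)*4*100) = (I*√154)*(-6 + 200) = (I*√154)*194 = 194*I*√154 ≈ 2407.5*I)
-5141 + P = -5141 + 194*I*√154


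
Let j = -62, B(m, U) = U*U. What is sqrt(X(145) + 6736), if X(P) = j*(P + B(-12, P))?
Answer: 2*I*sqrt(326451) ≈ 1142.7*I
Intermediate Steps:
B(m, U) = U**2
X(P) = -62*P - 62*P**2 (X(P) = -62*(P + P**2) = -62*P - 62*P**2)
sqrt(X(145) + 6736) = sqrt(62*145*(-1 - 1*145) + 6736) = sqrt(62*145*(-1 - 145) + 6736) = sqrt(62*145*(-146) + 6736) = sqrt(-1312540 + 6736) = sqrt(-1305804) = 2*I*sqrt(326451)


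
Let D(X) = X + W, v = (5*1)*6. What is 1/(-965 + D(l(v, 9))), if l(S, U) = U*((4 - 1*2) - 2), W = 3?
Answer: -1/962 ≈ -0.0010395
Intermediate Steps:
v = 30 (v = 5*6 = 30)
l(S, U) = 0 (l(S, U) = U*((4 - 2) - 2) = U*(2 - 2) = U*0 = 0)
D(X) = 3 + X (D(X) = X + 3 = 3 + X)
1/(-965 + D(l(v, 9))) = 1/(-965 + (3 + 0)) = 1/(-965 + 3) = 1/(-962) = -1/962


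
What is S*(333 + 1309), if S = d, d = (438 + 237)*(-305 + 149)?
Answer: -172902600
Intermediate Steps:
d = -105300 (d = 675*(-156) = -105300)
S = -105300
S*(333 + 1309) = -105300*(333 + 1309) = -105300*1642 = -172902600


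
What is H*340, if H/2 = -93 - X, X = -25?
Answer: -46240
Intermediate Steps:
H = -136 (H = 2*(-93 - 1*(-25)) = 2*(-93 + 25) = 2*(-68) = -136)
H*340 = -136*340 = -46240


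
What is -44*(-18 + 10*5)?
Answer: -1408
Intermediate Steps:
-44*(-18 + 10*5) = -44*(-18 + 50) = -44*32 = -1408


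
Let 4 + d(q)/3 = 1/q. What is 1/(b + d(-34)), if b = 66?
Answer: 34/1833 ≈ 0.018549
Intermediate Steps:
d(q) = -12 + 3/q
1/(b + d(-34)) = 1/(66 + (-12 + 3/(-34))) = 1/(66 + (-12 + 3*(-1/34))) = 1/(66 + (-12 - 3/34)) = 1/(66 - 411/34) = 1/(1833/34) = 34/1833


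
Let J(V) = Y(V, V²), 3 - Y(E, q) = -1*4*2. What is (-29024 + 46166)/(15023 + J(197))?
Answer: 8571/7517 ≈ 1.1402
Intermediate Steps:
Y(E, q) = 11 (Y(E, q) = 3 - (-1*4)*2 = 3 - (-4)*2 = 3 - 1*(-8) = 3 + 8 = 11)
J(V) = 11
(-29024 + 46166)/(15023 + J(197)) = (-29024 + 46166)/(15023 + 11) = 17142/15034 = 17142*(1/15034) = 8571/7517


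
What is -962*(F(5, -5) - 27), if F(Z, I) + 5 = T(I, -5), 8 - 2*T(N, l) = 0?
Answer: 26936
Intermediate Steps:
T(N, l) = 4 (T(N, l) = 4 - ½*0 = 4 + 0 = 4)
F(Z, I) = -1 (F(Z, I) = -5 + 4 = -1)
-962*(F(5, -5) - 27) = -962*(-1 - 27) = -962*(-28) = 26936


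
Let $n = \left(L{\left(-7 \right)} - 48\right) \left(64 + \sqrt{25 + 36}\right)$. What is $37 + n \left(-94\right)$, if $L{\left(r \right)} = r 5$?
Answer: $499365 + 7802 \sqrt{61} \approx 5.603 \cdot 10^{5}$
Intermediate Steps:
$L{\left(r \right)} = 5 r$
$n = -5312 - 83 \sqrt{61}$ ($n = \left(5 \left(-7\right) - 48\right) \left(64 + \sqrt{25 + 36}\right) = \left(-35 - 48\right) \left(64 + \sqrt{61}\right) = - 83 \left(64 + \sqrt{61}\right) = -5312 - 83 \sqrt{61} \approx -5960.3$)
$37 + n \left(-94\right) = 37 + \left(-5312 - 83 \sqrt{61}\right) \left(-94\right) = 37 + \left(499328 + 7802 \sqrt{61}\right) = 499365 + 7802 \sqrt{61}$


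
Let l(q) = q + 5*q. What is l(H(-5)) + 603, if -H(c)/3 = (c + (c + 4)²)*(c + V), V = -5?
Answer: -117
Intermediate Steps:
H(c) = -3*(-5 + c)*(c + (4 + c)²) (H(c) = -3*(c + (c + 4)²)*(c - 5) = -3*(c + (4 + c)²)*(-5 + c) = -3*(-5 + c)*(c + (4 + c)²))
l(q) = 6*q
l(H(-5)) + 603 = 6*(240 - 12*(-5)² - 3*(-5)³ + 87*(-5)) + 603 = 6*(240 - 12*25 - 3*(-125) - 435) + 603 = 6*(240 - 300 + 375 - 435) + 603 = 6*(-120) + 603 = -720 + 603 = -117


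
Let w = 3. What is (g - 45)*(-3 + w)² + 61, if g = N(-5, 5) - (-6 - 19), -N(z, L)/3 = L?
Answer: 61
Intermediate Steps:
N(z, L) = -3*L
g = 10 (g = -3*5 - (-6 - 19) = -15 - 1*(-25) = -15 + 25 = 10)
(g - 45)*(-3 + w)² + 61 = (10 - 45)*(-3 + 3)² + 61 = -35*0² + 61 = -35*0 + 61 = 0 + 61 = 61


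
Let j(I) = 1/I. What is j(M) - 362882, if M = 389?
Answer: -141161097/389 ≈ -3.6288e+5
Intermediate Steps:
j(M) - 362882 = 1/389 - 362882 = -141161097/389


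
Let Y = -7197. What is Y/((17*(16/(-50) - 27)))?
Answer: 179925/11611 ≈ 15.496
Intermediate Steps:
Y/((17*(16/(-50) - 27))) = -7197*1/(17*(16/(-50) - 27)) = -7197*1/(17*(16*(-1/50) - 27)) = -7197*1/(17*(-8/25 - 27)) = -7197/(17*(-683/25)) = -7197/(-11611/25) = -7197*(-25/11611) = 179925/11611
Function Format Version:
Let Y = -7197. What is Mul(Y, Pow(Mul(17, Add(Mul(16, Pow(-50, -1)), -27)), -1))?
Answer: Rational(179925, 11611) ≈ 15.496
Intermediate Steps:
Mul(Y, Pow(Mul(17, Add(Mul(16, Pow(-50, -1)), -27)), -1)) = Mul(-7197, Pow(Mul(17, Add(Mul(16, Pow(-50, -1)), -27)), -1)) = Mul(-7197, Pow(Mul(17, Add(Mul(16, Rational(-1, 50)), -27)), -1)) = Mul(-7197, Pow(Mul(17, Add(Rational(-8, 25), -27)), -1)) = Mul(-7197, Pow(Mul(17, Rational(-683, 25)), -1)) = Mul(-7197, Pow(Rational(-11611, 25), -1)) = Mul(-7197, Rational(-25, 11611)) = Rational(179925, 11611)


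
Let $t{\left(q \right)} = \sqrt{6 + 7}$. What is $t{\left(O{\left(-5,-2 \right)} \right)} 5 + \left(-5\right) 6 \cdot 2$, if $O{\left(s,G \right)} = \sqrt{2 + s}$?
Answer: $-60 + 5 \sqrt{13} \approx -41.972$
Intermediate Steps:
$t{\left(q \right)} = \sqrt{13}$
$t{\left(O{\left(-5,-2 \right)} \right)} 5 + \left(-5\right) 6 \cdot 2 = \sqrt{13} \cdot 5 + \left(-5\right) 6 \cdot 2 = 5 \sqrt{13} - 60 = -60 + 5 \sqrt{13}$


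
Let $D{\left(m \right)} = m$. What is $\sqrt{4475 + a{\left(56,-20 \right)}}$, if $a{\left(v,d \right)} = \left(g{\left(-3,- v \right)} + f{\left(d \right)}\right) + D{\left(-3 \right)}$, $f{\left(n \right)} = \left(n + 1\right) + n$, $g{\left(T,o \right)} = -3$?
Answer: $\sqrt{4430} \approx 66.558$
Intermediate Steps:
$f{\left(n \right)} = 1 + 2 n$ ($f{\left(n \right)} = \left(1 + n\right) + n = 1 + 2 n$)
$a{\left(v,d \right)} = -5 + 2 d$ ($a{\left(v,d \right)} = \left(-3 + \left(1 + 2 d\right)\right) - 3 = \left(-2 + 2 d\right) - 3 = -5 + 2 d$)
$\sqrt{4475 + a{\left(56,-20 \right)}} = \sqrt{4475 + \left(-5 + 2 \left(-20\right)\right)} = \sqrt{4475 - 45} = \sqrt{4430}$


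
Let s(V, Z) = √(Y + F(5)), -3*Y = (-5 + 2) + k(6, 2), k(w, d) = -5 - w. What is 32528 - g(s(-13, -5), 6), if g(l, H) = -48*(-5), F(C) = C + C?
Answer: 32288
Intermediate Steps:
F(C) = 2*C
Y = 14/3 (Y = -((-5 + 2) + (-5 - 1*6))/3 = -(-3 + (-5 - 6))/3 = -(-3 - 11)/3 = -⅓*(-14) = 14/3 ≈ 4.6667)
s(V, Z) = 2*√33/3 (s(V, Z) = √(14/3 + 2*5) = √(14/3 + 10) = √(44/3) = 2*√33/3)
g(l, H) = 240
32528 - g(s(-13, -5), 6) = 32528 - 1*240 = 32528 - 240 = 32288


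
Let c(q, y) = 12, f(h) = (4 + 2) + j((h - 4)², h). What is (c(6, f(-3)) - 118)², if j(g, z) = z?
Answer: 11236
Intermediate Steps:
f(h) = 6 + h (f(h) = (4 + 2) + h = 6 + h)
(c(6, f(-3)) - 118)² = (12 - 118)² = (-106)² = 11236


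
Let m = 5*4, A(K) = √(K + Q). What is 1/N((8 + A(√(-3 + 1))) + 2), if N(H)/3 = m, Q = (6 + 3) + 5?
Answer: 1/60 ≈ 0.016667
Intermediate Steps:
Q = 14 (Q = 9 + 5 = 14)
A(K) = √(14 + K) (A(K) = √(K + 14) = √(14 + K))
m = 20
N(H) = 60 (N(H) = 3*20 = 60)
1/N((8 + A(√(-3 + 1))) + 2) = 1/60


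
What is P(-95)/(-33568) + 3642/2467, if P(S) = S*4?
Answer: 30798029/20703064 ≈ 1.4876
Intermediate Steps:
P(S) = 4*S
P(-95)/(-33568) + 3642/2467 = (4*(-95))/(-33568) + 3642/2467 = -380*(-1/33568) + 3642*(1/2467) = 95/8392 + 3642/2467 = 30798029/20703064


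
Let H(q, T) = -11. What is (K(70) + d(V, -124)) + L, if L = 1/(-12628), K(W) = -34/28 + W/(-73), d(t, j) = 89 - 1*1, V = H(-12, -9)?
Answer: 79118857/921844 ≈ 85.827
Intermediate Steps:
V = -11
d(t, j) = 88 (d(t, j) = 89 - 1 = 88)
K(W) = -17/14 - W/73 (K(W) = -34*1/28 + W*(-1/73) = -17/14 - W/73)
L = -1/12628 ≈ -7.9189e-5
(K(70) + d(V, -124)) + L = ((-17/14 - 1/73*70) + 88) - 1/12628 = ((-17/14 - 70/73) + 88) - 1/12628 = (-2221/1022 + 88) - 1/12628 = 87715/1022 - 1/12628 = 79118857/921844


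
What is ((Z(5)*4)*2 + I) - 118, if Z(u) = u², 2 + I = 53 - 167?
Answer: -34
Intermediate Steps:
I = -116 (I = -2 + (53 - 167) = -2 - 114 = -116)
((Z(5)*4)*2 + I) - 118 = ((5²*4)*2 - 116) - 118 = ((25*4)*2 - 116) - 118 = (100*2 - 116) - 118 = (200 - 116) - 118 = 84 - 118 = -34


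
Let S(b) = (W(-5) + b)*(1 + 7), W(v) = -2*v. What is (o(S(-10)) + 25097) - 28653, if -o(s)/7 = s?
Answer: -3556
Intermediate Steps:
S(b) = 80 + 8*b (S(b) = (-2*(-5) + b)*(1 + 7) = (10 + b)*8 = 80 + 8*b)
o(s) = -7*s
(o(S(-10)) + 25097) - 28653 = (-7*(80 + 8*(-10)) + 25097) - 28653 = (-7*(80 - 80) + 25097) - 28653 = (-7*0 + 25097) - 28653 = (0 + 25097) - 28653 = 25097 - 28653 = -3556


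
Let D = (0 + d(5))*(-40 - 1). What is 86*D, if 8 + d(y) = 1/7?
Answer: 193930/7 ≈ 27704.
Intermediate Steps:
d(y) = -55/7 (d(y) = -8 + 1/7 = -8 + ⅐ = -55/7)
D = 2255/7 (D = (0 - 55/7)*(-40 - 1) = -55/7*(-41) = 2255/7 ≈ 322.14)
86*D = 86*(2255/7) = 193930/7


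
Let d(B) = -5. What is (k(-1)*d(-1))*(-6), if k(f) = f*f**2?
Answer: -30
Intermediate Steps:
k(f) = f**3
(k(-1)*d(-1))*(-6) = ((-1)**3*(-5))*(-6) = -1*(-5)*(-6) = 5*(-6) = -30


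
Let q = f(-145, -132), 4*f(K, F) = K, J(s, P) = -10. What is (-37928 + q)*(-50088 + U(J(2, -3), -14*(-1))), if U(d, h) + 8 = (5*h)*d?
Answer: 1928432043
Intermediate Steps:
f(K, F) = K/4
U(d, h) = -8 + 5*d*h (U(d, h) = -8 + (5*h)*d = -8 + 5*d*h)
q = -145/4 (q = (¼)*(-145) = -145/4 ≈ -36.250)
(-37928 + q)*(-50088 + U(J(2, -3), -14*(-1))) = (-37928 - 145/4)*(-50088 + (-8 + 5*(-10)*(-14*(-1)))) = -151857*(-50088 + (-8 + 5*(-10)*14))/4 = -151857*(-50088 + (-8 - 700))/4 = -151857*(-50088 - 708)/4 = -151857/4*(-50796) = 1928432043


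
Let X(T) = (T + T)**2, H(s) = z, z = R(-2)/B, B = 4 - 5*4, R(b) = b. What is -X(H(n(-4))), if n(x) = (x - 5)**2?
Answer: -1/16 ≈ -0.062500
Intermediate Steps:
n(x) = (-5 + x)**2
B = -16 (B = 4 - 20 = -16)
z = 1/8 (z = -2/(-16) = -2*(-1/16) = 1/8 ≈ 0.12500)
H(s) = 1/8
X(T) = 4*T**2 (X(T) = (2*T)**2 = 4*T**2)
-X(H(n(-4))) = -4*(1/8)**2 = -4/64 = -1*1/16 = -1/16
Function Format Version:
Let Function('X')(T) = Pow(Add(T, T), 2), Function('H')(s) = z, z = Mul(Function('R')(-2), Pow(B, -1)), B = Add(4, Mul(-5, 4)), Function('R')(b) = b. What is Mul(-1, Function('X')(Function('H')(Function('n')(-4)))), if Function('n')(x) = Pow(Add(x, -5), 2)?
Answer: Rational(-1, 16) ≈ -0.062500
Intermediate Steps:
Function('n')(x) = Pow(Add(-5, x), 2)
B = -16 (B = Add(4, -20) = -16)
z = Rational(1, 8) (z = Mul(-2, Pow(-16, -1)) = Mul(-2, Rational(-1, 16)) = Rational(1, 8) ≈ 0.12500)
Function('H')(s) = Rational(1, 8)
Function('X')(T) = Mul(4, Pow(T, 2)) (Function('X')(T) = Pow(Mul(2, T), 2) = Mul(4, Pow(T, 2)))
Mul(-1, Function('X')(Function('H')(Function('n')(-4)))) = Mul(-1, Mul(4, Pow(Rational(1, 8), 2))) = Mul(-1, Mul(4, Rational(1, 64))) = Mul(-1, Rational(1, 16)) = Rational(-1, 16)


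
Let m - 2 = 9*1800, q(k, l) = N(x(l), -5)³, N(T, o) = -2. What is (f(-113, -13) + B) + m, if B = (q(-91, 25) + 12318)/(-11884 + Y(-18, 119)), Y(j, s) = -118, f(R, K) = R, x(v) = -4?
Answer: 96543934/6001 ≈ 16088.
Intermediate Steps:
q(k, l) = -8 (q(k, l) = (-2)³ = -8)
B = -6155/6001 (B = (-8 + 12318)/(-11884 - 118) = 12310/(-12002) = 12310*(-1/12002) = -6155/6001 ≈ -1.0257)
m = 16202 (m = 2 + 9*1800 = 2 + 16200 = 16202)
(f(-113, -13) + B) + m = (-113 - 6155/6001) + 16202 = -684268/6001 + 16202 = 96543934/6001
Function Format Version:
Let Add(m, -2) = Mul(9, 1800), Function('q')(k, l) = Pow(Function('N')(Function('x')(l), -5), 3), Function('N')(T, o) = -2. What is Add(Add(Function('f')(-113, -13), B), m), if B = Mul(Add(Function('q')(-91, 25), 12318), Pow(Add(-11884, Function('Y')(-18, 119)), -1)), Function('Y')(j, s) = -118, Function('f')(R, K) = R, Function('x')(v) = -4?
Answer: Rational(96543934, 6001) ≈ 16088.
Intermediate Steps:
Function('q')(k, l) = -8 (Function('q')(k, l) = Pow(-2, 3) = -8)
B = Rational(-6155, 6001) (B = Mul(Add(-8, 12318), Pow(Add(-11884, -118), -1)) = Mul(12310, Pow(-12002, -1)) = Mul(12310, Rational(-1, 12002)) = Rational(-6155, 6001) ≈ -1.0257)
m = 16202 (m = Add(2, Mul(9, 1800)) = Add(2, 16200) = 16202)
Add(Add(Function('f')(-113, -13), B), m) = Add(Add(-113, Rational(-6155, 6001)), 16202) = Add(Rational(-684268, 6001), 16202) = Rational(96543934, 6001)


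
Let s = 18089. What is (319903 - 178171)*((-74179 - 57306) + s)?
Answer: -16071841872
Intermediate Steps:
(319903 - 178171)*((-74179 - 57306) + s) = (319903 - 178171)*((-74179 - 57306) + 18089) = 141732*(-131485 + 18089) = 141732*(-113396) = -16071841872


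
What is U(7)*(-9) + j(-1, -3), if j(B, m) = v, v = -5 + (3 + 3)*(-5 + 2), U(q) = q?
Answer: -86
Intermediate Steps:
v = -23 (v = -5 + 6*(-3) = -5 - 18 = -23)
j(B, m) = -23
U(7)*(-9) + j(-1, -3) = 7*(-9) - 23 = -63 - 23 = -86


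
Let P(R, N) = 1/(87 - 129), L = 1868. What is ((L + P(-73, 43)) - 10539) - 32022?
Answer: -1709107/42 ≈ -40693.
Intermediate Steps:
P(R, N) = -1/42 (P(R, N) = 1/(-42) = -1/42)
((L + P(-73, 43)) - 10539) - 32022 = ((1868 - 1/42) - 10539) - 32022 = (78455/42 - 10539) - 32022 = -364183/42 - 32022 = -1709107/42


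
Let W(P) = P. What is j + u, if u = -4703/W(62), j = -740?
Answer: -50583/62 ≈ -815.85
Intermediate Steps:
u = -4703/62 ≈ -75.855
j + u = -740 - 4703/62 = -50583/62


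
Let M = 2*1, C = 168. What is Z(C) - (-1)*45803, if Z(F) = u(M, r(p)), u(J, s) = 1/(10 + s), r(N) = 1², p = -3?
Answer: 503834/11 ≈ 45803.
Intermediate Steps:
r(N) = 1
M = 2
Z(F) = 1/11 (Z(F) = 1/(10 + 1) = 1/11)
Z(C) - (-1)*45803 = 1/11 - (-1)*45803 = 1/11 - 1*(-45803) = 1/11 + 45803 = 503834/11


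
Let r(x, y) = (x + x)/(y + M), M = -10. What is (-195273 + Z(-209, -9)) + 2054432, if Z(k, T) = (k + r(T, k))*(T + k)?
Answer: 139043325/73 ≈ 1.9047e+6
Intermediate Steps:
r(x, y) = 2*x/(-10 + y) (r(x, y) = (x + x)/(y - 10) = (2*x)/(-10 + y) = 2*x/(-10 + y))
Z(k, T) = (T + k)*(k + 2*T/(-10 + k)) (Z(k, T) = (k + 2*T/(-10 + k))*(T + k) = (T + k)*(k + 2*T/(-10 + k)))
(-195273 + Z(-209, -9)) + 2054432 = (-195273 + (2*(-9)**2 + 2*(-9)*(-209) - 209*(-10 - 209)*(-9 - 209))/(-10 - 209)) + 2054432 = (-195273 + (2*81 + 3762 - 209*(-219)*(-218))/(-219)) + 2054432 = (-195273 - (162 + 3762 - 9978078)/219) + 2054432 = (-195273 - 1/219*(-9974154)) + 2054432 = (-195273 + 3324718/73) + 2054432 = -10930211/73 + 2054432 = 139043325/73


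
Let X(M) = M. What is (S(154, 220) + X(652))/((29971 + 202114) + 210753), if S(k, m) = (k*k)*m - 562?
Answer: 2608805/221419 ≈ 11.782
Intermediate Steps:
S(k, m) = -562 + m*k**2 (S(k, m) = k**2*m - 562 = m*k**2 - 562 = -562 + m*k**2)
(S(154, 220) + X(652))/((29971 + 202114) + 210753) = ((-562 + 220*154**2) + 652)/((29971 + 202114) + 210753) = ((-562 + 220*23716) + 652)/(232085 + 210753) = ((-562 + 5217520) + 652)/442838 = (5216958 + 652)*(1/442838) = 5217610*(1/442838) = 2608805/221419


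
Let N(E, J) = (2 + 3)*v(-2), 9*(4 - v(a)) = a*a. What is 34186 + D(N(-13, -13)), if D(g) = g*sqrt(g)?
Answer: 34186 + 640*sqrt(10)/27 ≈ 34261.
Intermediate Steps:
v(a) = 4 - a**2/9 (v(a) = 4 - a*a/9 = 4 - a**2/9)
N(E, J) = 160/9 (N(E, J) = (2 + 3)*(4 - 1/9*(-2)**2) = 5*(4 - 1/9*4) = 5*(4 - 4/9) = 5*(32/9) = 160/9)
D(g) = g**(3/2)
34186 + D(N(-13, -13)) = 34186 + (160/9)**(3/2) = 34186 + 640*sqrt(10)/27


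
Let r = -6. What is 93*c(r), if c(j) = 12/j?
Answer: -186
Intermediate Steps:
93*c(r) = 93*(12/(-6)) = 93*(12*(-⅙)) = 93*(-2) = -186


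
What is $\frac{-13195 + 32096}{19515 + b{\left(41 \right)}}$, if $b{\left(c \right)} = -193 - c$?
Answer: $\frac{18901}{19281} \approx 0.98029$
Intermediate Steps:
$\frac{-13195 + 32096}{19515 + b{\left(41 \right)}} = \frac{-13195 + 32096}{19515 - 234} = \frac{18901}{19515 - 234} = \frac{18901}{19281}$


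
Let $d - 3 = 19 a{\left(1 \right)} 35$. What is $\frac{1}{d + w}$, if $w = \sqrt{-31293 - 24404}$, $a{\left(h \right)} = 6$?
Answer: $\frac{3993}{15999746} - \frac{i \sqrt{55697}}{15999746} \approx 0.00024957 - 1.475 \cdot 10^{-5} i$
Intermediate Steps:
$w = i \sqrt{55697}$ ($w = \sqrt{-55697} = i \sqrt{55697} \approx 236.0 i$)
$d = 3993$ ($d = 3 + 19 \cdot 6 \cdot 35 = 3 + 114 \cdot 35 = 3 + 3990 = 3993$)
$\frac{1}{d + w} = \frac{1}{3993 + i \sqrt{55697}}$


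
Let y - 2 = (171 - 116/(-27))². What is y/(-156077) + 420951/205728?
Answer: 14428996143889/7802586400608 ≈ 1.8493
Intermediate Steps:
y = 22402747/729 (y = 2 + (171 - 116/(-27))² = 2 + (171 - 116*(-1/27))² = 2 + (171 + 116/27)² = 2 + (4733/27)² = 2 + 22401289/729 = 22402747/729 ≈ 30731.)
y/(-156077) + 420951/205728 = (22402747/729)/(-156077) + 420951/205728 = (22402747/729)*(-1/156077) + 420951*(1/205728) = -22402747/113780133 + 140317/68576 = 14428996143889/7802586400608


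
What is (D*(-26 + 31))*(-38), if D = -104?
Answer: 19760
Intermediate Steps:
(D*(-26 + 31))*(-38) = -104*(-26 + 31)*(-38) = -104*5*(-38) = -520*(-38) = 19760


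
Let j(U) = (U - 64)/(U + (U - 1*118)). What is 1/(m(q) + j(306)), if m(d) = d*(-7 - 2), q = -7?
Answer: 247/15682 ≈ 0.015751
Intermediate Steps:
j(U) = (-64 + U)/(-118 + 2*U) (j(U) = (-64 + U)/(U + (U - 118)) = (-64 + U)/(U + (-118 + U)) = (-64 + U)/(-118 + 2*U))
m(d) = -9*d (m(d) = d*(-9) = -9*d)
1/(m(q) + j(306)) = 1/(-9*(-7) + (-64 + 306)/(2*(-59 + 306))) = 1/(63 + (1/2)*242/247) = 1/(63 + (1/2)*(1/247)*242) = 1/(63 + 121/247) = 1/(15682/247) = 247/15682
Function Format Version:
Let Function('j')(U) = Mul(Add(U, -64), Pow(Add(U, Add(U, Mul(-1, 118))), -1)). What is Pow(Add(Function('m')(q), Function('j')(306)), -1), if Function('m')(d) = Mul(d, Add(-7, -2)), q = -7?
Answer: Rational(247, 15682) ≈ 0.015751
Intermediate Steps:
Function('j')(U) = Mul(Pow(Add(-118, Mul(2, U)), -1), Add(-64, U)) (Function('j')(U) = Mul(Add(-64, U), Pow(Add(U, Add(U, -118)), -1)) = Mul(Add(-64, U), Pow(Add(U, Add(-118, U)), -1)) = Mul(Add(-64, U), Pow(Add(-118, Mul(2, U)), -1)) = Mul(Pow(Add(-118, Mul(2, U)), -1), Add(-64, U)))
Function('m')(d) = Mul(-9, d) (Function('m')(d) = Mul(d, -9) = Mul(-9, d))
Pow(Add(Function('m')(q), Function('j')(306)), -1) = Pow(Add(Mul(-9, -7), Mul(Rational(1, 2), Pow(Add(-59, 306), -1), Add(-64, 306))), -1) = Pow(Add(63, Mul(Rational(1, 2), Pow(247, -1), 242)), -1) = Pow(Add(63, Mul(Rational(1, 2), Rational(1, 247), 242)), -1) = Pow(Add(63, Rational(121, 247)), -1) = Pow(Rational(15682, 247), -1) = Rational(247, 15682)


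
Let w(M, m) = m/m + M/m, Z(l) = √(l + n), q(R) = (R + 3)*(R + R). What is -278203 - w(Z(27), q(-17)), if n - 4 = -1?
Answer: -278204 - √30/476 ≈ -2.7820e+5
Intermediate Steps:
n = 3 (n = 4 - 1 = 3)
q(R) = 2*R*(3 + R) (q(R) = (3 + R)*(2*R) = 2*R*(3 + R))
Z(l) = √(3 + l) (Z(l) = √(l + 3) = √(3 + l))
w(M, m) = 1 + M/m
-278203 - w(Z(27), q(-17)) = -278203 - (√(3 + 27) + 2*(-17)*(3 - 17))/(2*(-17)*(3 - 17)) = -278203 - (√30 + 2*(-17)*(-14))/(2*(-17)*(-14)) = -278203 - (√30 + 476)/476 = -278203 - (476 + √30)/476 = -278203 - (1 + √30/476) = -278203 + (-1 - √30/476) = -278204 - √30/476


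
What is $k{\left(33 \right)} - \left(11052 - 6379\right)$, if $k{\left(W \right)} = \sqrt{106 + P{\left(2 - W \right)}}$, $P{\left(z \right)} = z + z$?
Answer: $-4673 + 2 \sqrt{11} \approx -4666.4$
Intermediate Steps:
$P{\left(z \right)} = 2 z$
$k{\left(W \right)} = \sqrt{110 - 2 W}$ ($k{\left(W \right)} = \sqrt{106 + 2 \left(2 - W\right)} = \sqrt{106 - \left(-4 + 2 W\right)} = \sqrt{110 - 2 W}$)
$k{\left(33 \right)} - \left(11052 - 6379\right) = \sqrt{110 - 66} - \left(11052 - 6379\right) = \sqrt{110 - 66} - 4673 = \sqrt{44} - 4673 = 2 \sqrt{11} - 4673 = -4673 + 2 \sqrt{11}$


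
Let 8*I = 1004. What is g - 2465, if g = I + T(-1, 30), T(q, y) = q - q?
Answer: -4679/2 ≈ -2339.5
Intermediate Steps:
T(q, y) = 0
I = 251/2 (I = (⅛)*1004 = 251/2 ≈ 125.50)
g = 251/2 (g = 251/2 + 0 = 251/2 ≈ 125.50)
g - 2465 = 251/2 - 2465 = -4679/2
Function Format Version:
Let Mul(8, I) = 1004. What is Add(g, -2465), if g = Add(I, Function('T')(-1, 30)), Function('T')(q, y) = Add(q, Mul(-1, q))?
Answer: Rational(-4679, 2) ≈ -2339.5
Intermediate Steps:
Function('T')(q, y) = 0
I = Rational(251, 2) (I = Mul(Rational(1, 8), 1004) = Rational(251, 2) ≈ 125.50)
g = Rational(251, 2) (g = Add(Rational(251, 2), 0) = Rational(251, 2) ≈ 125.50)
Add(g, -2465) = Add(Rational(251, 2), -2465) = Rational(-4679, 2)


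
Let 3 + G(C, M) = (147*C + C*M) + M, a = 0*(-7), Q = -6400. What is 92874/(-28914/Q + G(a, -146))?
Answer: -297196800/462343 ≈ -642.81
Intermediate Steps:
a = 0
G(C, M) = -3 + M + 147*C + C*M (G(C, M) = -3 + ((147*C + C*M) + M) = -3 + (M + 147*C + C*M) = -3 + M + 147*C + C*M)
92874/(-28914/Q + G(a, -146)) = 92874/(-28914/(-6400) + (-3 - 146 + 147*0 + 0*(-146))) = 92874/(-28914*(-1/6400) + (-3 - 146 + 0 + 0)) = 92874/(14457/3200 - 149) = 92874/(-462343/3200) = 92874*(-3200/462343) = -297196800/462343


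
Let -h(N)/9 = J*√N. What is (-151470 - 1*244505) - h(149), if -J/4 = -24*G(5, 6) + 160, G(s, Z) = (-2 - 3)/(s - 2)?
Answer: -395975 - 7200*√149 ≈ -4.8386e+5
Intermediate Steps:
G(s, Z) = -5/(-2 + s)
J = -800 (J = -4*(-(-120)/(-2 + 5) + 160) = -4*(-(-120)/3 + 160) = -4*(-24*(-5/3) + 160) = -4*(40 + 160) = -4*200 = -800)
h(N) = 7200*√N (h(N) = -(-7200)*√N = 7200*√N)
(-151470 - 1*244505) - h(149) = (-151470 - 1*244505) - 7200*√149 = (-151470 - 244505) - 7200*√149 = -395975 - 7200*√149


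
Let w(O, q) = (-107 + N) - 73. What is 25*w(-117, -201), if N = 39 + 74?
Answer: -1675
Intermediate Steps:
N = 113
w(O, q) = -67 (w(O, q) = (-107 + 113) - 73 = 6 - 73 = -67)
25*w(-117, -201) = 25*(-67) = -1675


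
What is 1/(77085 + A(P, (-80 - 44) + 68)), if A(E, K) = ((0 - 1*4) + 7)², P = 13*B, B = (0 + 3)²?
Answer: 1/77094 ≈ 1.2971e-5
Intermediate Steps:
B = 9 (B = 3² = 9)
P = 117 (P = 13*9 = 117)
A(E, K) = 9 (A(E, K) = ((0 - 4) + 7)² = (-4 + 7)² = 3² = 9)
1/(77085 + A(P, (-80 - 44) + 68)) = 1/(77085 + 9) = 1/77094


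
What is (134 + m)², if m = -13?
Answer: 14641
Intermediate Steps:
(134 + m)² = (134 - 13)² = 121² = 14641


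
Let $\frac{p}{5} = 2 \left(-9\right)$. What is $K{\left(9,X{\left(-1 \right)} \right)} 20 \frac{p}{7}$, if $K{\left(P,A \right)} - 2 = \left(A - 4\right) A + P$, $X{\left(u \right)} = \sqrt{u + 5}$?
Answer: $-1800$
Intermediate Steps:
$X{\left(u \right)} = \sqrt{5 + u}$
$p = -90$ ($p = 5 \cdot 2 \left(-9\right) = 5 \left(-18\right) = -90$)
$K{\left(P,A \right)} = 2 + P + A \left(-4 + A\right)$ ($K{\left(P,A \right)} = 2 + \left(\left(A - 4\right) A + P\right) = 2 + \left(\left(-4 + A\right) A + P\right) = 2 + \left(A \left(-4 + A\right) + P\right) = 2 + \left(P + A \left(-4 + A\right)\right) = 2 + P + A \left(-4 + A\right)$)
$K{\left(9,X{\left(-1 \right)} \right)} 20 \frac{p}{7} = \left(2 + 9 + \left(\sqrt{5 - 1}\right)^{2} - 4 \sqrt{5 - 1}\right) 20 \left(- \frac{90}{7}\right) = \left(2 + 9 + \left(\sqrt{4}\right)^{2} - 4 \sqrt{4}\right) 20 \left(\left(-90\right) \frac{1}{7}\right) = \left(2 + 9 + 2^{2} - 8\right) 20 \left(- \frac{90}{7}\right) = \left(2 + 9 + 4 - 8\right) 20 \left(- \frac{90}{7}\right) = 7 \cdot 20 \left(- \frac{90}{7}\right) = 140 \left(- \frac{90}{7}\right) = -1800$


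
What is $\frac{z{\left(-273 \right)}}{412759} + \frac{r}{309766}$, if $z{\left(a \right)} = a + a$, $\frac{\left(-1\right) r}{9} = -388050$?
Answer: $\frac{720685518657}{63929352197} \approx 11.273$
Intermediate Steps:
$r = 3492450$ ($r = \left(-9\right) \left(-388050\right) = 3492450$)
$z{\left(a \right)} = 2 a$
$\frac{z{\left(-273 \right)}}{412759} + \frac{r}{309766} = \frac{2 \left(-273\right)}{412759} + \frac{3492450}{309766} = \left(-546\right) \frac{1}{412759} + 3492450 \cdot \frac{1}{309766} = - \frac{546}{412759} + \frac{1746225}{154883} = \frac{720685518657}{63929352197}$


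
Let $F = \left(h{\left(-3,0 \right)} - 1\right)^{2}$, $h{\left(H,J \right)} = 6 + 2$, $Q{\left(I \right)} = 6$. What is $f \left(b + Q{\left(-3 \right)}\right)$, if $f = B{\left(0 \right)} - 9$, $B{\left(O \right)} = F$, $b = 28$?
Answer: $1360$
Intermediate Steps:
$h{\left(H,J \right)} = 8$
$F = 49$ ($F = \left(8 - 1\right)^{2} = 7^{2} = 49$)
$B{\left(O \right)} = 49$
$f = 40$ ($f = 49 - 9 = 40$)
$f \left(b + Q{\left(-3 \right)}\right) = 40 \left(28 + 6\right) = 40 \cdot 34 = 1360$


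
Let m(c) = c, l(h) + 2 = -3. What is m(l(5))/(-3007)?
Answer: 5/3007 ≈ 0.0016628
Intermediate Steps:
l(h) = -5 (l(h) = -2 - 3 = -5)
m(l(5))/(-3007) = -5/(-3007) = -5*(-1/3007) = 5/3007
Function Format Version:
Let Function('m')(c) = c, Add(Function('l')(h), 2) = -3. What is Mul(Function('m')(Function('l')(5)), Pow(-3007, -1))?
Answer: Rational(5, 3007) ≈ 0.0016628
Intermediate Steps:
Function('l')(h) = -5 (Function('l')(h) = Add(-2, -3) = -5)
Mul(Function('m')(Function('l')(5)), Pow(-3007, -1)) = Mul(-5, Pow(-3007, -1)) = Mul(-5, Rational(-1, 3007)) = Rational(5, 3007)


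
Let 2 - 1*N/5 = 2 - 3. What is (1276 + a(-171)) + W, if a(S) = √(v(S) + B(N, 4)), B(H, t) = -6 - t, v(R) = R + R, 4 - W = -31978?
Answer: 33258 + 4*I*√22 ≈ 33258.0 + 18.762*I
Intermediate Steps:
W = 31982 (W = 4 - 1*(-31978) = 4 + 31978 = 31982)
v(R) = 2*R
N = 15 (N = 10 - 5*(2 - 3) = 10 - 5*(-1) = 10 + 5 = 15)
a(S) = √(-10 + 2*S) (a(S) = √(2*S + (-6 - 1*4)) = √(2*S + (-6 - 4)) = √(2*S - 10) = √(-10 + 2*S))
(1276 + a(-171)) + W = (1276 + √(-10 + 2*(-171))) + 31982 = (1276 + √(-10 - 342)) + 31982 = (1276 + √(-352)) + 31982 = (1276 + 4*I*√22) + 31982 = 33258 + 4*I*√22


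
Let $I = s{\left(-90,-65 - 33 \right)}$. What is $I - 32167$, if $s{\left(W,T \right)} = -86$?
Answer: $-32253$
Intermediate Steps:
$I = -86$
$I - 32167 = -86 - 32167 = -32253$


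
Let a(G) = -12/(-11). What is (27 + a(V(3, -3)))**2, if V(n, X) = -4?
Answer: 95481/121 ≈ 789.10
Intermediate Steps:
a(G) = 12/11 (a(G) = -12*(-1/11) = 12/11)
(27 + a(V(3, -3)))**2 = (27 + 12/11)**2 = (309/11)**2 = 95481/121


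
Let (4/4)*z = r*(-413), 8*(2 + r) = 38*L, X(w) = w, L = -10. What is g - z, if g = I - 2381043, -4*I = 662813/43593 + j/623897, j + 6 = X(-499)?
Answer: -130629266265445031/54395083842 ≈ -2.4015e+6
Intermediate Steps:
j = -505 (j = -6 - 499 = -505)
r = -99/2 (r = -2 + (38*(-10))/8 = -2 + (⅛)*(-380) = -2 - 95/2 = -99/2 ≈ -49.500)
I = -103376256949/27197541921 (I = -(662813/43593 - 505/623897)/4 = -¼*413505027796/27197541921 = -103376256949/27197541921 ≈ -3.8009)
z = 40887/2 (z = -99/2*(-413) = 40887/2 ≈ 20444.)
g = -64758620184460552/27197541921 (g = -103376256949/27197541921 - 2381043 = -64758620184460552/27197541921 ≈ -2.3810e+6)
g - z = -64758620184460552/27197541921 - 1*40887/2 = -64758620184460552/27197541921 - 40887/2 = -130629266265445031/54395083842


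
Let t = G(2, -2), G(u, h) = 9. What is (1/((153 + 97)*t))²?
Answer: 1/5062500 ≈ 1.9753e-7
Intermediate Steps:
t = 9
(1/((153 + 97)*t))² = (1/((153 + 97)*9))² = ((⅑)/250)² = ((1/250)*(⅑))² = (1/2250)² = 1/5062500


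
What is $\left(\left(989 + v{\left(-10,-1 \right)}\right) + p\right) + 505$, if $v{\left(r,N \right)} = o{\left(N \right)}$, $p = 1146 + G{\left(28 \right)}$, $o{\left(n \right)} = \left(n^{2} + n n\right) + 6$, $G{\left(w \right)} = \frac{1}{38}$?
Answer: $\frac{100625}{38} \approx 2648.0$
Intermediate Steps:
$G{\left(w \right)} = \frac{1}{38}$
$o{\left(n \right)} = 6 + 2 n^{2}$ ($o{\left(n \right)} = \left(n^{2} + n^{2}\right) + 6 = 2 n^{2} + 6 = 6 + 2 n^{2}$)
$p = \frac{43549}{38}$ ($p = 1146 + \frac{1}{38} = \frac{43549}{38} \approx 1146.0$)
$v{\left(r,N \right)} = 6 + 2 N^{2}$
$\left(\left(989 + v{\left(-10,-1 \right)}\right) + p\right) + 505 = \left(\left(989 + \left(6 + 2 \left(-1\right)^{2}\right)\right) + \frac{43549}{38}\right) + 505 = \left(\left(989 + \left(6 + 2 \cdot 1\right)\right) + \frac{43549}{38}\right) + 505 = \left(\left(989 + \left(6 + 2\right)\right) + \frac{43549}{38}\right) + 505 = \left(\left(989 + 8\right) + \frac{43549}{38}\right) + 505 = \left(997 + \frac{43549}{38}\right) + 505 = \frac{81435}{38} + 505 = \frac{100625}{38}$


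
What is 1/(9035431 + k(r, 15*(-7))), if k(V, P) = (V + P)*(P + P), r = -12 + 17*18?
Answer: 1/8995741 ≈ 1.1116e-7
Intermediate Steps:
r = 294 (r = -12 + 306 = 294)
k(V, P) = 2*P*(P + V) (k(V, P) = (P + V)*(2*P) = 2*P*(P + V))
1/(9035431 + k(r, 15*(-7))) = 1/(9035431 + 2*(15*(-7))*(15*(-7) + 294)) = 1/(9035431 + 2*(-105)*(-105 + 294)) = 1/(9035431 + 2*(-105)*189) = 1/(9035431 - 39690) = 1/8995741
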